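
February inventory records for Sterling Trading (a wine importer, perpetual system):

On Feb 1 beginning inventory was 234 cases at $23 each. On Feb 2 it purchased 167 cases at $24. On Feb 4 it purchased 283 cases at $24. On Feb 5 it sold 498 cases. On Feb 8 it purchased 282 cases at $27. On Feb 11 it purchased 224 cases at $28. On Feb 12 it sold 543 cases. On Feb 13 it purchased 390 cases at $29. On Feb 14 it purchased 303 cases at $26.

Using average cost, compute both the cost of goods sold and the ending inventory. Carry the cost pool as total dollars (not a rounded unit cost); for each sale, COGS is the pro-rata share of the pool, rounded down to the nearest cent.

COGS = $26,130.61; ending inventory = $23,125.39

After Feb 1: 234 on hand, pool $5,382.00 (≈ $23.0000 each)
After Feb 2: 401 on hand, pool $9,390.00 (≈ $23.4165 each)
After Feb 4: 684 on hand, pool $16,182.00 (≈ $23.6579 each)
Feb 5, sell 498: 498/684 × $16,182.00 → $11,781.63
After Feb 8: 468 on hand, pool $12,014.37 (≈ $25.6717 each)
After Feb 11: 692 on hand, pool $18,286.37 (≈ $26.4254 each)
Feb 12, sell 543: 543/692 × $18,286.37 → $14,348.98
After Feb 13: 539 on hand, pool $15,247.39 (≈ $28.2883 each)
After Feb 14: 842 on hand, pool $23,125.39 (≈ $27.4648 each)
Total COGS = $11,781.63 + $14,348.98 = $26,130.61
Ending inventory (cost pool remaining) = $23,125.39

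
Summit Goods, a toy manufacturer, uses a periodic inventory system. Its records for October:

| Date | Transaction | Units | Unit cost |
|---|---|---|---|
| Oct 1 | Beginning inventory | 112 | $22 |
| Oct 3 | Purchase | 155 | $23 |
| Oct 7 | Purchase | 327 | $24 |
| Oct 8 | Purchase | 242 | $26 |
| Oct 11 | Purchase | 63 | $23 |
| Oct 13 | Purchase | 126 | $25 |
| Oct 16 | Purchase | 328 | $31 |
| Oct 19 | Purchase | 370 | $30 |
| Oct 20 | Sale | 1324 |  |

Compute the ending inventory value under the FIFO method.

Ending inventory = $11,999

Oct 20, 1324 sold [FIFO — oldest first]: 112 @ $22 + 155 @ $23 + 327 @ $24 + 242 @ $26 + 63 @ $23 + 126 @ $25 + 299 @ $31 = $34,037
Ending inventory: 29 @ $31 + 370 @ $30 = $11,999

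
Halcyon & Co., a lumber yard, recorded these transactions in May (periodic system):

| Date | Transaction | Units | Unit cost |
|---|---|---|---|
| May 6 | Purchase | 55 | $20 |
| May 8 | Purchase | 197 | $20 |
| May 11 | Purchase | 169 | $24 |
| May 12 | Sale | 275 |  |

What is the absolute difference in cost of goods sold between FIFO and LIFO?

FIFO COGS: 55 @ $20 + 197 @ $20 + 23 @ $24 = $5,592
LIFO COGS: 169 @ $24 + 106 @ $20 = $6,176
Difference = |$5,592 − $6,176| = $584

$584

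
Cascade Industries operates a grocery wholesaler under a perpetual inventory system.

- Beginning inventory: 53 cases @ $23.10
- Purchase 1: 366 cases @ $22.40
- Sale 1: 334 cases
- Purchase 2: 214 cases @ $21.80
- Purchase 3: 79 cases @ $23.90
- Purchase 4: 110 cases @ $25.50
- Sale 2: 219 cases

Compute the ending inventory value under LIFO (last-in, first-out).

Ending inventory = $5,952.30

Sale 1 (334) [LIFO — newest first]: 334 @ $22.40 = $7,481.60
Sale 2 (219) [LIFO — newest first]: 110 @ $25.50 + 79 @ $23.90 + 30 @ $21.80 = $5,347.10
Total COGS = $7,481.60 + $5,347.10 = $12,828.70
Ending inventory: 53 @ $23.10 + 32 @ $22.40 + 184 @ $21.80 = $5,952.30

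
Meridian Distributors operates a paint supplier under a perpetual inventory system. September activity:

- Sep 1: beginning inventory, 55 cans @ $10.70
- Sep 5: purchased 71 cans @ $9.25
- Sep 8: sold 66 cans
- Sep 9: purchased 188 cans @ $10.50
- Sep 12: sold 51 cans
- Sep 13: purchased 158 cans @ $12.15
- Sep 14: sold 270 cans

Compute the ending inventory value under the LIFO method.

Sep 8, 66 sold [LIFO — newest first]: 66 @ $9.25 = $610.50
Sep 12, 51 sold [LIFO — newest first]: 51 @ $10.50 = $535.50
Sep 14, 270 sold [LIFO — newest first]: 158 @ $12.15 + 112 @ $10.50 = $3,095.70
Total COGS = $610.50 + $535.50 + $3,095.70 = $4,241.70
Ending inventory: 55 @ $10.70 + 5 @ $9.25 + 25 @ $10.50 = $897.25
Check: goods available $5,138.95 = COGS $4,241.70 + ending $897.25

Ending inventory = $897.25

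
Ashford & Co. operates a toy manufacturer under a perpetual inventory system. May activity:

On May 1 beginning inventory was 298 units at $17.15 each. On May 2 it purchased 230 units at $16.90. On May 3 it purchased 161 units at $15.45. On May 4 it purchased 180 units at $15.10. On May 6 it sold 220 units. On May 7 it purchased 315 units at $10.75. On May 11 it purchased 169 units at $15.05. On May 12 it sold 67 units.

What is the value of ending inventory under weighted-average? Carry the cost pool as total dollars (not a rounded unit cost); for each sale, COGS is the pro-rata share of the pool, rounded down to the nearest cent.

Ending inventory = $15,559.20

After May 1: 298 on hand, pool $5,110.70 (≈ $17.1500 each)
After May 2: 528 on hand, pool $8,997.70 (≈ $17.0411 each)
After May 3: 689 on hand, pool $11,485.15 (≈ $16.6693 each)
After May 4: 869 on hand, pool $14,203.15 (≈ $16.3442 each)
May 6, sell 220: 220/869 × $14,203.15 → $3,595.73
After May 7: 964 on hand, pool $13,993.67 (≈ $14.5163 each)
After May 11: 1133 on hand, pool $16,537.12 (≈ $14.5959 each)
May 12, sell 67: 67/1133 × $16,537.12 → $977.92
Total COGS = $3,595.73 + $977.92 = $4,573.65
Ending inventory (cost pool remaining) = $15,559.20
Check: goods available $20,132.85 = COGS $4,573.65 + ending $15,559.20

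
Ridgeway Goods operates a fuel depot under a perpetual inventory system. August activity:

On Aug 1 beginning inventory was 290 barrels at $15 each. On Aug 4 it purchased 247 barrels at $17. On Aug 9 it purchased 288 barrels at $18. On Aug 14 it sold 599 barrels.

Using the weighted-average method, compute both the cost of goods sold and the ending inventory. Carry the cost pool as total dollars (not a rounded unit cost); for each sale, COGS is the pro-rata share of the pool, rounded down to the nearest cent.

After Aug 1: 290 on hand, pool $4,350.00 (≈ $15.0000 each)
After Aug 4: 537 on hand, pool $8,549.00 (≈ $15.9199 each)
After Aug 9: 825 on hand, pool $13,733.00 (≈ $16.6461 each)
Aug 14, sell 599: 599/825 × $13,733.00 → $9,970.99
Ending inventory (cost pool remaining) = $3,762.01
Check: goods available $13,733.00 = COGS $9,970.99 + ending $3,762.01

COGS = $9,970.99; ending inventory = $3,762.01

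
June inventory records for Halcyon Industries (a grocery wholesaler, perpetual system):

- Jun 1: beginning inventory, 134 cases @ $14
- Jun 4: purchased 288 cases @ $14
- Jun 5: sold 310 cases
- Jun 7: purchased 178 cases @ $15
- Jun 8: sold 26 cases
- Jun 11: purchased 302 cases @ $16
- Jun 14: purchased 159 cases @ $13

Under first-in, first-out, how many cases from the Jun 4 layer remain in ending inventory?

86

Jun 5, 310 sold [FIFO — oldest first]: 134 @ $14 + 176 @ $14 = $4,340
Jun 8, 26 sold [FIFO — oldest first]: 26 @ $14 = $364
Total COGS = $4,340 + $364 = $4,704
Ending inventory: 86 @ $14 + 178 @ $15 + 302 @ $16 + 159 @ $13 = $10,773
Check: goods available $15,477 = COGS $4,704 + ending $10,773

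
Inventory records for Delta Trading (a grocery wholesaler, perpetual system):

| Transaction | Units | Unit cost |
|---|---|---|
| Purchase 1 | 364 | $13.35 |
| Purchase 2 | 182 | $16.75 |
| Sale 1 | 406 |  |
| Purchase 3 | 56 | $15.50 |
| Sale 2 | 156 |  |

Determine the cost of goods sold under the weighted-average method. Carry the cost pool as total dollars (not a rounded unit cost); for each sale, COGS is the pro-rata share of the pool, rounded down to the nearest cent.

COGS = $8,184.94

After Purchase 1: 364 on hand, pool $4,859.40 (≈ $13.3500 each)
After Purchase 2: 546 on hand, pool $7,907.90 (≈ $14.4833 each)
Sale 1, sell 406: 406/546 × $7,907.90 → $5,880.23
After Purchase 3: 196 on hand, pool $2,895.67 (≈ $14.7738 each)
Sale 2, sell 156: 156/196 × $2,895.67 → $2,304.71
Total COGS = $5,880.23 + $2,304.71 = $8,184.94
Ending inventory (cost pool remaining) = $590.96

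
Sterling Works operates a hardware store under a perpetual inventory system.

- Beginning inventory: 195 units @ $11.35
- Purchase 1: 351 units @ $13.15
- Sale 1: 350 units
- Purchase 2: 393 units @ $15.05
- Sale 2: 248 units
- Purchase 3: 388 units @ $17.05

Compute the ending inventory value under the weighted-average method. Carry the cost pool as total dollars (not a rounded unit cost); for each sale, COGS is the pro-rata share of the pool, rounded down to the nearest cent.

After Beginning: 195 on hand, pool $2,213.25 (≈ $11.3500 each)
After Purchase 1: 546 on hand, pool $6,828.90 (≈ $12.5071 each)
Sale 1, sell 350: 350/546 × $6,828.90 → $4,377.50
After Purchase 2: 589 on hand, pool $8,366.05 (≈ $14.2038 each)
Sale 2, sell 248: 248/589 × $8,366.05 → $3,522.54
After Purchase 3: 729 on hand, pool $11,458.91 (≈ $15.7187 each)
Total COGS = $4,377.50 + $3,522.54 = $7,900.04
Ending inventory (cost pool remaining) = $11,458.91

Ending inventory = $11,458.91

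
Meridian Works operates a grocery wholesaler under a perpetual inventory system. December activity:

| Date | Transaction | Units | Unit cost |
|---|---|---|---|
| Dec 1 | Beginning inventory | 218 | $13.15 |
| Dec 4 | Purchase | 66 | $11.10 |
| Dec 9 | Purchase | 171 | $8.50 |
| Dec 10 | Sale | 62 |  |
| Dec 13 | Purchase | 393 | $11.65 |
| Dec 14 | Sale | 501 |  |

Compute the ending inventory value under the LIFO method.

Ending inventory = $3,607.80

Dec 10, 62 sold [LIFO — newest first]: 62 @ $8.50 = $527.00
Dec 14, 501 sold [LIFO — newest first]: 393 @ $11.65 + 108 @ $8.50 = $5,496.45
Total COGS = $527.00 + $5,496.45 = $6,023.45
Ending inventory: 218 @ $13.15 + 66 @ $11.10 + 1 @ $8.50 = $3,607.80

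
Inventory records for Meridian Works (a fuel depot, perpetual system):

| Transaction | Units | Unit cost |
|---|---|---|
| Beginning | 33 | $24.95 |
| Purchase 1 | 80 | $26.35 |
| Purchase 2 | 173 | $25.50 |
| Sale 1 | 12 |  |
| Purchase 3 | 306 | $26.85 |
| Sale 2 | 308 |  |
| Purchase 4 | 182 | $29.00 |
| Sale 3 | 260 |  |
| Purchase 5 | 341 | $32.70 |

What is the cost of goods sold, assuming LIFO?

Sale 1 (12) [LIFO — newest first]: 12 @ $25.50 = $306.00
Sale 2 (308) [LIFO — newest first]: 306 @ $26.85 + 2 @ $25.50 = $8,267.10
Sale 3 (260) [LIFO — newest first]: 182 @ $29.00 + 78 @ $25.50 = $7,267.00
Total COGS = $306.00 + $8,267.10 + $7,267.00 = $15,840.10
Ending inventory: 33 @ $24.95 + 80 @ $26.35 + 81 @ $25.50 + 341 @ $32.70 = $16,147.55

COGS = $15,840.10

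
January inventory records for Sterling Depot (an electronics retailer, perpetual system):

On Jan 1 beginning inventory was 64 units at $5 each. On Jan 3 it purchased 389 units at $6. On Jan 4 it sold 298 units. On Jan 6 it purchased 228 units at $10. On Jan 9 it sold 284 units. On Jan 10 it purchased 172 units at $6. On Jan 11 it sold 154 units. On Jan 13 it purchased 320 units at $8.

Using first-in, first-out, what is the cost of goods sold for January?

COGS = $5,264

Jan 4, 298 sold [FIFO — oldest first]: 64 @ $5 + 234 @ $6 = $1,724
Jan 9, 284 sold [FIFO — oldest first]: 155 @ $6 + 129 @ $10 = $2,220
Jan 11, 154 sold [FIFO — oldest first]: 99 @ $10 + 55 @ $6 = $1,320
Total COGS = $1,724 + $2,220 + $1,320 = $5,264
Ending inventory: 117 @ $6 + 320 @ $8 = $3,262
Check: goods available $8,526 = COGS $5,264 + ending $3,262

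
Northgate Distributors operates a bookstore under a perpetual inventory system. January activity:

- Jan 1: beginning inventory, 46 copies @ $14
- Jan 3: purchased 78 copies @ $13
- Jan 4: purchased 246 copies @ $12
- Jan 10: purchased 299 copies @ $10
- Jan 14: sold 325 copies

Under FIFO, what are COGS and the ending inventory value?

Jan 14, 325 sold [FIFO — oldest first]: 46 @ $14 + 78 @ $13 + 201 @ $12 = $4,070
Ending inventory: 45 @ $12 + 299 @ $10 = $3,530
Check: goods available $7,600 = COGS $4,070 + ending $3,530

COGS = $4,070; ending inventory = $3,530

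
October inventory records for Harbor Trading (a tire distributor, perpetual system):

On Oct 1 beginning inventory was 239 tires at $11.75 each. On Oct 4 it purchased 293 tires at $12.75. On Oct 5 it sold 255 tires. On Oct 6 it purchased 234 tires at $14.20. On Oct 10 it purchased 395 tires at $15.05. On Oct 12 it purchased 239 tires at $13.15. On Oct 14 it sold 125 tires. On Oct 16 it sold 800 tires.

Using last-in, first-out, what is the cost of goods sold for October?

Oct 5, 255 sold [LIFO — newest first]: 255 @ $12.75 = $3,251.25
Oct 14, 125 sold [LIFO — newest first]: 125 @ $13.15 = $1,643.75
Oct 16, 800 sold [LIFO — newest first]: 114 @ $13.15 + 395 @ $15.05 + 234 @ $14.20 + 38 @ $12.75 + 19 @ $11.75 = $11,474.40
Total COGS = $3,251.25 + $1,643.75 + $11,474.40 = $16,369.40
Ending inventory: 220 @ $11.75 = $2,585.00

COGS = $16,369.40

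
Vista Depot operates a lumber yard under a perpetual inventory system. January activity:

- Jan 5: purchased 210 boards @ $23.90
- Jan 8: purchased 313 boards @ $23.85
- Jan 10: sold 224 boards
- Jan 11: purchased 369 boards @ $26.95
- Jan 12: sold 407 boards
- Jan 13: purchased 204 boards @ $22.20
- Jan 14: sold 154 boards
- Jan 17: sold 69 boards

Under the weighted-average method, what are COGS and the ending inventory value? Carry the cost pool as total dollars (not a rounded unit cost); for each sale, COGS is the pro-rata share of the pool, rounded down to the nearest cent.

After Jan 5: 210 on hand, pool $5,019.00 (≈ $23.9000 each)
After Jan 8: 523 on hand, pool $12,484.05 (≈ $23.8701 each)
Jan 10, sell 224: 224/523 × $12,484.05 → $5,346.89
After Jan 11: 668 on hand, pool $17,081.71 (≈ $25.5714 each)
Jan 12, sell 407: 407/668 × $17,081.71 → $10,407.56
After Jan 13: 465 on hand, pool $11,202.95 (≈ $24.0924 each)
Jan 14, sell 154: 154/465 × $11,202.95 → $3,710.22
Jan 17, sell 69: 69/311 × $7,492.73 → $1,662.37
Total COGS = $5,346.89 + $10,407.56 + $3,710.22 + $1,662.37 = $21,127.04
Ending inventory (cost pool remaining) = $5,830.36

COGS = $21,127.04; ending inventory = $5,830.36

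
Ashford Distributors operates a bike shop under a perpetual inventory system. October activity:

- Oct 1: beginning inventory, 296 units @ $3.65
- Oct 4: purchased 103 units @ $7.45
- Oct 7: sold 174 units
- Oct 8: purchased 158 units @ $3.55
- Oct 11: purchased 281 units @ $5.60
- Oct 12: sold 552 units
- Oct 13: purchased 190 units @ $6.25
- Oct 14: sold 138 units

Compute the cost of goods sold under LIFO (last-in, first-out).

Oct 7, 174 sold [LIFO — newest first]: 103 @ $7.45 + 71 @ $3.65 = $1,026.50
Oct 12, 552 sold [LIFO — newest first]: 281 @ $5.60 + 158 @ $3.55 + 113 @ $3.65 = $2,546.95
Oct 14, 138 sold [LIFO — newest first]: 138 @ $6.25 = $862.50
Total COGS = $1,026.50 + $2,546.95 + $862.50 = $4,435.95
Ending inventory: 112 @ $3.65 + 52 @ $6.25 = $733.80
Check: goods available $5,169.75 = COGS $4,435.95 + ending $733.80

COGS = $4,435.95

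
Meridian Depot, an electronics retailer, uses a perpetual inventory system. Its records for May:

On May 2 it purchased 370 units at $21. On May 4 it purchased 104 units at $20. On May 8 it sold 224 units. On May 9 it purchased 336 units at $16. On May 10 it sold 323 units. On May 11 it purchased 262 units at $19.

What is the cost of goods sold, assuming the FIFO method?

May 8, 224 sold [FIFO — oldest first]: 224 @ $21 = $4,704
May 10, 323 sold [FIFO — oldest first]: 146 @ $21 + 104 @ $20 + 73 @ $16 = $6,314
Total COGS = $4,704 + $6,314 = $11,018
Ending inventory: 263 @ $16 + 262 @ $19 = $9,186

COGS = $11,018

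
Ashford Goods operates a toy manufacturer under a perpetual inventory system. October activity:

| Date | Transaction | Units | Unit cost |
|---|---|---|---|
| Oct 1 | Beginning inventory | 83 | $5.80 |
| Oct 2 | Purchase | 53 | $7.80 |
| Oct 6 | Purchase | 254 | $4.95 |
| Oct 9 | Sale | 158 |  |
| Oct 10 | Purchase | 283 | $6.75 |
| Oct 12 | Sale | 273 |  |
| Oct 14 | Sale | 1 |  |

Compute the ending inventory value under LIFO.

Oct 9, 158 sold [LIFO — newest first]: 158 @ $4.95 = $782.10
Oct 12, 273 sold [LIFO — newest first]: 273 @ $6.75 = $1,842.75
Oct 14, 1 sold [LIFO — newest first]: 1 @ $6.75 = $6.75
Total COGS = $782.10 + $1,842.75 + $6.75 = $2,631.60
Ending inventory: 83 @ $5.80 + 53 @ $7.80 + 96 @ $4.95 + 9 @ $6.75 = $1,430.75
Check: goods available $4,062.35 = COGS $2,631.60 + ending $1,430.75

Ending inventory = $1,430.75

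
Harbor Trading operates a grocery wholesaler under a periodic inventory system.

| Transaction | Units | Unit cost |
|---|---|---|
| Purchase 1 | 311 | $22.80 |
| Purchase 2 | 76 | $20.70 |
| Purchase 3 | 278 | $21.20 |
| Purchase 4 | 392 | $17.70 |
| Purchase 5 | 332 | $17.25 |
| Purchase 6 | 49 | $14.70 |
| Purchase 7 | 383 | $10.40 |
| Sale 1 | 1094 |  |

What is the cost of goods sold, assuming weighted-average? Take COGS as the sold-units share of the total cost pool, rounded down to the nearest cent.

Sale 1, sell 1094: 1094/1821 × $31,926.50 → $19,180.44
Ending inventory (cost pool remaining) = $12,746.06
Check: goods available $31,926.50 = COGS $19,180.44 + ending $12,746.06

COGS = $19,180.44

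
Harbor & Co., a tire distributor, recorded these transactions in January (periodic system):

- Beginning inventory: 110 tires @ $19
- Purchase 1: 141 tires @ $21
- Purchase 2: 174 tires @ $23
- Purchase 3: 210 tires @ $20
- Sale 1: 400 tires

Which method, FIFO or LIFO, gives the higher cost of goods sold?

FIFO COGS: 110 @ $19 + 141 @ $21 + 149 @ $23 = $8,478
LIFO COGS: 210 @ $20 + 174 @ $23 + 16 @ $21 = $8,538

LIFO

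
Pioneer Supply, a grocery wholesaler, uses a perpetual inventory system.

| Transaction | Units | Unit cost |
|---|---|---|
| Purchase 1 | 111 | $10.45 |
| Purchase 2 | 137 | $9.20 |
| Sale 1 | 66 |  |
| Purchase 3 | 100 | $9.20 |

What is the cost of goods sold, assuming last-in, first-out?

Sale 1 (66) [LIFO — newest first]: 66 @ $9.20 = $607.20
Ending inventory: 111 @ $10.45 + 71 @ $9.20 + 100 @ $9.20 = $2,733.15

COGS = $607.20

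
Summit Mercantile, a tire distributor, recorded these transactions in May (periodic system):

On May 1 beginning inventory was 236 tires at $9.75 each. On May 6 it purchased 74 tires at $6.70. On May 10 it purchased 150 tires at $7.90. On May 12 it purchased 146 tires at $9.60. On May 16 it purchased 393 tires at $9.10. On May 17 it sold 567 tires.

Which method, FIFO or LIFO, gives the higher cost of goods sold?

FIFO COGS: 236 @ $9.75 + 74 @ $6.70 + 150 @ $7.90 + 107 @ $9.60 = $5,009.00
LIFO COGS: 393 @ $9.10 + 146 @ $9.60 + 28 @ $7.90 = $5,199.10

LIFO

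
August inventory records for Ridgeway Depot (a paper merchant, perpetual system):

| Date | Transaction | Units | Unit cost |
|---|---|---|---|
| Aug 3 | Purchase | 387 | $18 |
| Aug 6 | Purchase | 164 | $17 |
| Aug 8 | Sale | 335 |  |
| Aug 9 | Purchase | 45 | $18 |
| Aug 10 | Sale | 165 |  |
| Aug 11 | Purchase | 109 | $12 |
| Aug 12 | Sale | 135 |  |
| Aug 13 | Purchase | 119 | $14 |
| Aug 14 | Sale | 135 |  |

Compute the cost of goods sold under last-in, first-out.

COGS = $12,566

Aug 8, 335 sold [LIFO — newest first]: 164 @ $17 + 171 @ $18 = $5,866
Aug 10, 165 sold [LIFO — newest first]: 45 @ $18 + 120 @ $18 = $2,970
Aug 12, 135 sold [LIFO — newest first]: 109 @ $12 + 26 @ $18 = $1,776
Aug 14, 135 sold [LIFO — newest first]: 119 @ $14 + 16 @ $18 = $1,954
Total COGS = $5,866 + $2,970 + $1,776 + $1,954 = $12,566
Ending inventory: 54 @ $18 = $972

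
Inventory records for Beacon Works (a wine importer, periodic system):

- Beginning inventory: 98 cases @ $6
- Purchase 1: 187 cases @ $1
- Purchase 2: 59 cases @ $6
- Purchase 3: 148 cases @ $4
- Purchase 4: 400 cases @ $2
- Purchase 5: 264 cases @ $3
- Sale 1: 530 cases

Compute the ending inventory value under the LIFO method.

Sale 1 (530) [LIFO — newest first]: 264 @ $3 + 266 @ $2 = $1,324
Ending inventory: 98 @ $6 + 187 @ $1 + 59 @ $6 + 148 @ $4 + 134 @ $2 = $1,989

Ending inventory = $1,989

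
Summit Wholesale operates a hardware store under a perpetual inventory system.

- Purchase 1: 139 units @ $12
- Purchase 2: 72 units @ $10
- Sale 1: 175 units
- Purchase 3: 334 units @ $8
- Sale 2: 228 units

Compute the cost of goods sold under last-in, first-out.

COGS = $3,780

Sale 1 (175) [LIFO — newest first]: 72 @ $10 + 103 @ $12 = $1,956
Sale 2 (228) [LIFO — newest first]: 228 @ $8 = $1,824
Total COGS = $1,956 + $1,824 = $3,780
Ending inventory: 36 @ $12 + 106 @ $8 = $1,280
Check: goods available $5,060 = COGS $3,780 + ending $1,280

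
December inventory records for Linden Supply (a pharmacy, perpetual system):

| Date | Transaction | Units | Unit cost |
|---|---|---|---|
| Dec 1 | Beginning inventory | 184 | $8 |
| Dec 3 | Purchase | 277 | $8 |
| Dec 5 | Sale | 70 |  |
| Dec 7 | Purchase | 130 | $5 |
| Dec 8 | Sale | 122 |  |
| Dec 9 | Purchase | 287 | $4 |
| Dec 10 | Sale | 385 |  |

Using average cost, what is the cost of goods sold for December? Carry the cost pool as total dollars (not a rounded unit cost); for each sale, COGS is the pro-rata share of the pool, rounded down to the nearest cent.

After Dec 1: 184 on hand, pool $1,472.00 (≈ $8.0000 each)
After Dec 3: 461 on hand, pool $3,688.00 (≈ $8.0000 each)
Dec 5, sell 70: 70/461 × $3,688.00 → $560.00
After Dec 7: 521 on hand, pool $3,778.00 (≈ $7.2514 each)
Dec 8, sell 122: 122/521 × $3,778.00 → $884.67
After Dec 9: 686 on hand, pool $4,041.33 (≈ $5.8912 each)
Dec 10, sell 385: 385/686 × $4,041.33 → $2,268.09
Total COGS = $560.00 + $884.67 + $2,268.09 = $3,712.76
Ending inventory (cost pool remaining) = $1,773.24

COGS = $3,712.76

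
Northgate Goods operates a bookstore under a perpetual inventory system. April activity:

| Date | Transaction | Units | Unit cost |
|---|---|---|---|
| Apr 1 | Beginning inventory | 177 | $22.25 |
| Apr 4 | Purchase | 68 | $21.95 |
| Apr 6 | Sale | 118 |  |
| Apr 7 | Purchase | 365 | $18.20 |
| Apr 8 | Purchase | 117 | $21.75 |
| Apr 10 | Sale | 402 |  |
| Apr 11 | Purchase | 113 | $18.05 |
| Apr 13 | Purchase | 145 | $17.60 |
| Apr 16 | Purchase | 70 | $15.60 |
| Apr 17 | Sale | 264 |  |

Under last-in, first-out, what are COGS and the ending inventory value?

COGS = $14,865.30; ending inventory = $5,436.95

Apr 6, 118 sold [LIFO — newest first]: 68 @ $21.95 + 50 @ $22.25 = $2,605.10
Apr 10, 402 sold [LIFO — newest first]: 117 @ $21.75 + 285 @ $18.20 = $7,731.75
Apr 17, 264 sold [LIFO — newest first]: 70 @ $15.60 + 145 @ $17.60 + 49 @ $18.05 = $4,528.45
Total COGS = $2,605.10 + $7,731.75 + $4,528.45 = $14,865.30
Ending inventory: 127 @ $22.25 + 80 @ $18.20 + 64 @ $18.05 = $5,436.95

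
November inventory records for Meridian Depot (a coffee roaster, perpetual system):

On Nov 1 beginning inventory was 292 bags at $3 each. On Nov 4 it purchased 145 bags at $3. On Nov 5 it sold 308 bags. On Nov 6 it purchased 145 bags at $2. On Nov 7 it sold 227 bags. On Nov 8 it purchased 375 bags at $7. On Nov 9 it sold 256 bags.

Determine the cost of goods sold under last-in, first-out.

Nov 5, 308 sold [LIFO — newest first]: 145 @ $3 + 163 @ $3 = $924
Nov 7, 227 sold [LIFO — newest first]: 145 @ $2 + 82 @ $3 = $536
Nov 9, 256 sold [LIFO — newest first]: 256 @ $7 = $1,792
Total COGS = $924 + $536 + $1,792 = $3,252
Ending inventory: 47 @ $3 + 119 @ $7 = $974
Check: goods available $4,226 = COGS $3,252 + ending $974

COGS = $3,252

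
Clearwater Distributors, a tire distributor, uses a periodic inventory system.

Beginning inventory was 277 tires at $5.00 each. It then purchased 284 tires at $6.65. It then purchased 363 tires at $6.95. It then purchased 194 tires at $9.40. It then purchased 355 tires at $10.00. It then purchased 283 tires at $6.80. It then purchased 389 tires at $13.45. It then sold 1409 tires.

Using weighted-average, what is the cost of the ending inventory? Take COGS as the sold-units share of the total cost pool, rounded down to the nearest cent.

Ending inventory = $6,288.26

Sale 1, sell 1409: 1409/2145 × $18,326.50 → $12,038.24
Ending inventory (cost pool remaining) = $6,288.26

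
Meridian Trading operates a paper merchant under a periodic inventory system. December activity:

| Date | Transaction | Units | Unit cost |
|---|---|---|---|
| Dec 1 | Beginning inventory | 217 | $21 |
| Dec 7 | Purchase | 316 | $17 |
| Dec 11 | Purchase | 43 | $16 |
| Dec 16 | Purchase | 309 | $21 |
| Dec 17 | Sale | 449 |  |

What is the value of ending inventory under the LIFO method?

Ending inventory = $8,280

Dec 17, 449 sold [LIFO — newest first]: 309 @ $21 + 43 @ $16 + 97 @ $17 = $8,826
Ending inventory: 217 @ $21 + 219 @ $17 = $8,280
Check: goods available $17,106 = COGS $8,826 + ending $8,280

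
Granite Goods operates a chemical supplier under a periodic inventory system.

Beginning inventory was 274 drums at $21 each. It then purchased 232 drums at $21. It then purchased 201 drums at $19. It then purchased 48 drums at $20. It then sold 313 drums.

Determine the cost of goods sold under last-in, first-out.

COGS = $6,123

Sale 1 (313) [LIFO — newest first]: 48 @ $20 + 201 @ $19 + 64 @ $21 = $6,123
Ending inventory: 274 @ $21 + 168 @ $21 = $9,282
Check: goods available $15,405 = COGS $6,123 + ending $9,282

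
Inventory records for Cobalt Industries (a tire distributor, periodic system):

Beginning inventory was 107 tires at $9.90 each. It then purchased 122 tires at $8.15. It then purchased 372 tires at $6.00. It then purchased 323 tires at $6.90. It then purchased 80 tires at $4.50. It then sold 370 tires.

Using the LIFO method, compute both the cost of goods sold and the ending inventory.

Sale 1 (370) [LIFO — newest first]: 80 @ $4.50 + 290 @ $6.90 = $2,361.00
Ending inventory: 107 @ $9.90 + 122 @ $8.15 + 372 @ $6.00 + 33 @ $6.90 = $4,513.30

COGS = $2,361.00; ending inventory = $4,513.30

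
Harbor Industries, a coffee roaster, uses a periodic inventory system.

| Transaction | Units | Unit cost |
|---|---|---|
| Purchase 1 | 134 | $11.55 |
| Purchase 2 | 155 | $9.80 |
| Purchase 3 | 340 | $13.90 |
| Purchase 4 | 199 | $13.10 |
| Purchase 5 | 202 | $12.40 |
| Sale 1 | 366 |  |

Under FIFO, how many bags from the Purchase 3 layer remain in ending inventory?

263

Sale 1 (366) [FIFO — oldest first]: 134 @ $11.55 + 155 @ $9.80 + 77 @ $13.90 = $4,137.00
Ending inventory: 263 @ $13.90 + 199 @ $13.10 + 202 @ $12.40 = $8,767.40
Check: goods available $12,904.40 = COGS $4,137.00 + ending $8,767.40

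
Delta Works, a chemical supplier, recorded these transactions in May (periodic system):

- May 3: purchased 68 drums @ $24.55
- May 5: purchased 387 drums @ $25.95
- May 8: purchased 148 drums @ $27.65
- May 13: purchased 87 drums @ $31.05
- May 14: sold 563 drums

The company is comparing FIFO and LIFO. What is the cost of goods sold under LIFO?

FIFO COGS: 68 @ $24.55 + 387 @ $25.95 + 108 @ $27.65 = $14,698.25
LIFO COGS: 87 @ $31.05 + 148 @ $27.65 + 328 @ $25.95 = $15,305.15

COGS = $15,305.15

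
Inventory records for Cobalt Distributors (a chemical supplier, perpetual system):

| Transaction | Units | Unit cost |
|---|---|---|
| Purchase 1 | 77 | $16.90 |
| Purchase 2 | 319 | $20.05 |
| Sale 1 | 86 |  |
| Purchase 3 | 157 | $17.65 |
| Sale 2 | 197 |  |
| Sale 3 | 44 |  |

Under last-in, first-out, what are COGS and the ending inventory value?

COGS = $6,179.55; ending inventory = $4,288.75

Sale 1 (86) [LIFO — newest first]: 86 @ $20.05 = $1,724.30
Sale 2 (197) [LIFO — newest first]: 157 @ $17.65 + 40 @ $20.05 = $3,573.05
Sale 3 (44) [LIFO — newest first]: 44 @ $20.05 = $882.20
Total COGS = $1,724.30 + $3,573.05 + $882.20 = $6,179.55
Ending inventory: 77 @ $16.90 + 149 @ $20.05 = $4,288.75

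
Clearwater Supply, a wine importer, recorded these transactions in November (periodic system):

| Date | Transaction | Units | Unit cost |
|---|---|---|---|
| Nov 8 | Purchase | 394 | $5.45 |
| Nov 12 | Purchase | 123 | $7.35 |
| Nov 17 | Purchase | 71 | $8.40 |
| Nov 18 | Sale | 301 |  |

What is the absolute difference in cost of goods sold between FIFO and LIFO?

$443.15

FIFO COGS: 301 @ $5.45 = $1,640.45
LIFO COGS: 71 @ $8.40 + 123 @ $7.35 + 107 @ $5.45 = $2,083.60
Difference = |$1,640.45 − $2,083.60| = $443.15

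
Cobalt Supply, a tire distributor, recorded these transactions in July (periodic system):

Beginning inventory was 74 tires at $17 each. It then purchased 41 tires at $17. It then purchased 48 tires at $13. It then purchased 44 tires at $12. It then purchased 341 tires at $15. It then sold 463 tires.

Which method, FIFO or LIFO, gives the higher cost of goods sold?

FIFO COGS: 74 @ $17 + 41 @ $17 + 48 @ $13 + 44 @ $12 + 256 @ $15 = $6,947
LIFO COGS: 341 @ $15 + 44 @ $12 + 48 @ $13 + 30 @ $17 = $6,777

FIFO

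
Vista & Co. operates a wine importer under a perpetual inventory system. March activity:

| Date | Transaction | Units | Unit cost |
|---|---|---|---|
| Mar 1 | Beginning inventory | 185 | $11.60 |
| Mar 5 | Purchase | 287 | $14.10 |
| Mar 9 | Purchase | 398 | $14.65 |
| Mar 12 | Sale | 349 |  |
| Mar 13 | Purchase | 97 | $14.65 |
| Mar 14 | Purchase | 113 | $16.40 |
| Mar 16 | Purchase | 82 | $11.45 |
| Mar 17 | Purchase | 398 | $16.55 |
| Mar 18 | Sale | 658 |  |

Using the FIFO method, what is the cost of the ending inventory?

Ending inventory = $8,723.00

Mar 12, 349 sold [FIFO — oldest first]: 185 @ $11.60 + 164 @ $14.10 = $4,458.40
Mar 18, 658 sold [FIFO — oldest first]: 123 @ $14.10 + 398 @ $14.65 + 97 @ $14.65 + 40 @ $16.40 = $9,642.05
Total COGS = $4,458.40 + $9,642.05 = $14,100.45
Ending inventory: 73 @ $16.40 + 82 @ $11.45 + 398 @ $16.55 = $8,723.00
Check: goods available $22,823.45 = COGS $14,100.45 + ending $8,723.00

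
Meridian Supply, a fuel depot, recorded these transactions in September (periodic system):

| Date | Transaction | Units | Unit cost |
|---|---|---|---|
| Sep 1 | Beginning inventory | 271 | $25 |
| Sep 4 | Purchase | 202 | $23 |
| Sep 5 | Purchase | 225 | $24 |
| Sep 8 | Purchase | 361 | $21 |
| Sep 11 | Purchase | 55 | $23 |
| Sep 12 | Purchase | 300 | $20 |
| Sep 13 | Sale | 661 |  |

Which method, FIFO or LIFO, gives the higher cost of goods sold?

FIFO COGS: 271 @ $25 + 202 @ $23 + 188 @ $24 = $15,933
LIFO COGS: 300 @ $20 + 55 @ $23 + 306 @ $21 = $13,691

FIFO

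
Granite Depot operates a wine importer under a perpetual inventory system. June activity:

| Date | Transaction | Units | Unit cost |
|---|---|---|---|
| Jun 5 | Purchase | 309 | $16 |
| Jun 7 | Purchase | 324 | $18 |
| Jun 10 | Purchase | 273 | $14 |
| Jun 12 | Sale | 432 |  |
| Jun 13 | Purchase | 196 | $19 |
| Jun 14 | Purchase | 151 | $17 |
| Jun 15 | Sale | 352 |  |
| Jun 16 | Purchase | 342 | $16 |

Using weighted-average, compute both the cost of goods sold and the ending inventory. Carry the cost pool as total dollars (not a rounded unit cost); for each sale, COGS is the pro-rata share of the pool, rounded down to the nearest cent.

After Jun 5: 309 on hand, pool $4,944.00 (≈ $16.0000 each)
After Jun 7: 633 on hand, pool $10,776.00 (≈ $17.0237 each)
After Jun 10: 906 on hand, pool $14,598.00 (≈ $16.1126 each)
Jun 12, sell 432: 432/906 × $14,598.00 → $6,960.63
After Jun 13: 670 on hand, pool $11,361.37 (≈ $16.9573 each)
After Jun 14: 821 on hand, pool $13,928.37 (≈ $16.9651 each)
Jun 15, sell 352: 352/821 × $13,928.37 → $5,971.72
After Jun 16: 811 on hand, pool $13,428.65 (≈ $16.5581 each)
Total COGS = $6,960.63 + $5,971.72 = $12,932.35
Ending inventory (cost pool remaining) = $13,428.65

COGS = $12,932.35; ending inventory = $13,428.65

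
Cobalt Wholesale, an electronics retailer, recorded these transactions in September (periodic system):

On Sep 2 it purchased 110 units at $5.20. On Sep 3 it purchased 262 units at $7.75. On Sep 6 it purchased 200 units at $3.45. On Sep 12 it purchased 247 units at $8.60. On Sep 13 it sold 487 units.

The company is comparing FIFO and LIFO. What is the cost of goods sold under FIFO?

FIFO COGS: 110 @ $5.20 + 262 @ $7.75 + 115 @ $3.45 = $2,999.25
LIFO COGS: 247 @ $8.60 + 200 @ $3.45 + 40 @ $7.75 = $3,124.20

COGS = $2,999.25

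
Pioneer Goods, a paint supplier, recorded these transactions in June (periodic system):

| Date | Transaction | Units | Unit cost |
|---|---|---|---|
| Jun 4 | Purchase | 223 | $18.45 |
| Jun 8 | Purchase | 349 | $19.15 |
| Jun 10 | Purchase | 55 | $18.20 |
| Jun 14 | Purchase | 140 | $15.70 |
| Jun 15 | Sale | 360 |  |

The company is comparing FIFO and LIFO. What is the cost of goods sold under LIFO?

COGS = $6,358.75

FIFO COGS: 223 @ $18.45 + 137 @ $19.15 = $6,737.90
LIFO COGS: 140 @ $15.70 + 55 @ $18.20 + 165 @ $19.15 = $6,358.75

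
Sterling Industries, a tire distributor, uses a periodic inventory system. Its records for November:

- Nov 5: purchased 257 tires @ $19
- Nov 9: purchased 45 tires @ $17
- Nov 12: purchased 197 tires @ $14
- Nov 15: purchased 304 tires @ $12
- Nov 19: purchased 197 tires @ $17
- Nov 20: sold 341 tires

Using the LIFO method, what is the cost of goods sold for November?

COGS = $5,077

Nov 20, 341 sold [LIFO — newest first]: 197 @ $17 + 144 @ $12 = $5,077
Ending inventory: 257 @ $19 + 45 @ $17 + 197 @ $14 + 160 @ $12 = $10,326
Check: goods available $15,403 = COGS $5,077 + ending $10,326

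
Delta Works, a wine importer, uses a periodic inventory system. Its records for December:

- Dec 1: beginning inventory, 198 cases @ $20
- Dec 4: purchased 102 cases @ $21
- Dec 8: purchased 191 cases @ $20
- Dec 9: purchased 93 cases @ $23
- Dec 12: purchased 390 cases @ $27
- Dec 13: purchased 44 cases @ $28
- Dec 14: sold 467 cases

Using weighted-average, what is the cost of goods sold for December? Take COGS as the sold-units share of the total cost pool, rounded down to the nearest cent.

COGS = $10,928.62

Dec 14, sell 467: 467/1018 × $23,823.00 → $10,928.62
Ending inventory (cost pool remaining) = $12,894.38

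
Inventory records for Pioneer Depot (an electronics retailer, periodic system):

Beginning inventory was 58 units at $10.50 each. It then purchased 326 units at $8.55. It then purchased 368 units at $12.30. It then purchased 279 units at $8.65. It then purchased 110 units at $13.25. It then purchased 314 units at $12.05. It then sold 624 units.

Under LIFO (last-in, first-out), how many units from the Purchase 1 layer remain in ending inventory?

Sale 1 (624) [LIFO — newest first]: 314 @ $12.05 + 110 @ $13.25 + 200 @ $8.65 = $6,971.20
Ending inventory: 58 @ $10.50 + 326 @ $8.55 + 368 @ $12.30 + 79 @ $8.65 = $8,606.05
Check: goods available $15,577.25 = COGS $6,971.20 + ending $8,606.05

326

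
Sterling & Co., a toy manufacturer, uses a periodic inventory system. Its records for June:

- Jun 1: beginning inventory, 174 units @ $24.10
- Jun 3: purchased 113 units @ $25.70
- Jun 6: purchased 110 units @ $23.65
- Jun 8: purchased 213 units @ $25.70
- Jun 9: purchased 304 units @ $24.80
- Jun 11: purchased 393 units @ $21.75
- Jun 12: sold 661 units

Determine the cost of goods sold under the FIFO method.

Jun 12, 661 sold [FIFO — oldest first]: 174 @ $24.10 + 113 @ $25.70 + 110 @ $23.65 + 213 @ $25.70 + 51 @ $24.80 = $16,437.90
Ending inventory: 253 @ $24.80 + 393 @ $21.75 = $14,822.15
Check: goods available $31,260.05 = COGS $16,437.90 + ending $14,822.15

COGS = $16,437.90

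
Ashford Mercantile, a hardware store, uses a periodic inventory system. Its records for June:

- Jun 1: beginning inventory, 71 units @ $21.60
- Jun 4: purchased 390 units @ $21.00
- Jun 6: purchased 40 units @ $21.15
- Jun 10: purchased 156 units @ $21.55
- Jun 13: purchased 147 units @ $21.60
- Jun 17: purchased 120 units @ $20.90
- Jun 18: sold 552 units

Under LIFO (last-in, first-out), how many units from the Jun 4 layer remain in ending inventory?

Jun 18, 552 sold [LIFO — newest first]: 120 @ $20.90 + 147 @ $21.60 + 156 @ $21.55 + 40 @ $21.15 + 89 @ $21.00 = $11,760.00
Ending inventory: 71 @ $21.60 + 301 @ $21.00 = $7,854.60
Check: goods available $19,614.60 = COGS $11,760.00 + ending $7,854.60

301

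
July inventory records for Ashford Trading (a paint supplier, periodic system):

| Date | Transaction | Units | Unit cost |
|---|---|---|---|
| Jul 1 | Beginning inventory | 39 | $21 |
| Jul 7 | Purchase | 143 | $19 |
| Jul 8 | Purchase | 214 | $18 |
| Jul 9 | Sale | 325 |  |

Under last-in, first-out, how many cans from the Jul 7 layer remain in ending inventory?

32

Jul 9, 325 sold [LIFO — newest first]: 214 @ $18 + 111 @ $19 = $5,961
Ending inventory: 39 @ $21 + 32 @ $19 = $1,427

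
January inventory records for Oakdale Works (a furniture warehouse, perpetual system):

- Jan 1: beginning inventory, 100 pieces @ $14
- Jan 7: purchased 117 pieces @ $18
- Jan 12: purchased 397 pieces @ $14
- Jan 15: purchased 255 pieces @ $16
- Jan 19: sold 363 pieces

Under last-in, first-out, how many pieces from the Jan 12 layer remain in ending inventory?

289

Jan 19, 363 sold [LIFO — newest first]: 255 @ $16 + 108 @ $14 = $5,592
Ending inventory: 100 @ $14 + 117 @ $18 + 289 @ $14 = $7,552
Check: goods available $13,144 = COGS $5,592 + ending $7,552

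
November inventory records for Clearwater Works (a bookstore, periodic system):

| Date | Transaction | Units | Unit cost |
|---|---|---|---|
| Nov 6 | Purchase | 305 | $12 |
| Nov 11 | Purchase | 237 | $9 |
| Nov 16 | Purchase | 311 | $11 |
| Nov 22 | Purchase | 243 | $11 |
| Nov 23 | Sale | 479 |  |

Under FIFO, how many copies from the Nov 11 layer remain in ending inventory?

Nov 23, 479 sold [FIFO — oldest first]: 305 @ $12 + 174 @ $9 = $5,226
Ending inventory: 63 @ $9 + 311 @ $11 + 243 @ $11 = $6,661
Check: goods available $11,887 = COGS $5,226 + ending $6,661

63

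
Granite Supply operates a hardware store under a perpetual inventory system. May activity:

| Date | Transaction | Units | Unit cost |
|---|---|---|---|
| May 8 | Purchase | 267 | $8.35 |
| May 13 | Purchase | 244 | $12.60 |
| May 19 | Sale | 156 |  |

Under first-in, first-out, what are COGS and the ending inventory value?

May 19, 156 sold [FIFO — oldest first]: 156 @ $8.35 = $1,302.60
Ending inventory: 111 @ $8.35 + 244 @ $12.60 = $4,001.25

COGS = $1,302.60; ending inventory = $4,001.25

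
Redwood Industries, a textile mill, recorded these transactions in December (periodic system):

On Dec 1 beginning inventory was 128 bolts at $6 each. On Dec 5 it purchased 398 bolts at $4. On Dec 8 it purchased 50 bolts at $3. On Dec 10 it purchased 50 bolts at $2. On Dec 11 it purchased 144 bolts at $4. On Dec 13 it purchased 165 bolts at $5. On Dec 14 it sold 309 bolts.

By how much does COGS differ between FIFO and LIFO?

$91

FIFO COGS: 128 @ $6 + 181 @ $4 = $1,492
LIFO COGS: 165 @ $5 + 144 @ $4 = $1,401
Difference = |$1,492 − $1,401| = $91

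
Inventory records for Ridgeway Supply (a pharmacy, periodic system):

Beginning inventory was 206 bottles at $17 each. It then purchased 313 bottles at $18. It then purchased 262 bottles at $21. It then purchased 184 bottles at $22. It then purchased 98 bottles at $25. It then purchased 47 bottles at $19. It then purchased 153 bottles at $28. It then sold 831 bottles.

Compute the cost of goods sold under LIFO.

Sale 1 (831) [LIFO — newest first]: 153 @ $28 + 47 @ $19 + 98 @ $25 + 184 @ $22 + 262 @ $21 + 87 @ $18 = $18,743
Ending inventory: 206 @ $17 + 226 @ $18 = $7,570
Check: goods available $26,313 = COGS $18,743 + ending $7,570

COGS = $18,743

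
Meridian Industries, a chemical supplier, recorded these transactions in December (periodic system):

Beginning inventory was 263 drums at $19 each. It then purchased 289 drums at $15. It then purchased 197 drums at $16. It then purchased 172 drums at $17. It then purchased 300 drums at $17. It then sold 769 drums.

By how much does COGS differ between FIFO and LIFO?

$148

FIFO COGS: 263 @ $19 + 289 @ $15 + 197 @ $16 + 20 @ $17 = $12,824
LIFO COGS: 300 @ $17 + 172 @ $17 + 197 @ $16 + 100 @ $15 = $12,676
Difference = |$12,824 − $12,676| = $148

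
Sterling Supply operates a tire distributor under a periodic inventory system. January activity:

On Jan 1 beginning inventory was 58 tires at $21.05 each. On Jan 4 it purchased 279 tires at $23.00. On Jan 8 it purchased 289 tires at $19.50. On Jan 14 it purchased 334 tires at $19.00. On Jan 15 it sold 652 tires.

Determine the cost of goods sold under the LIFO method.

Jan 15, 652 sold [LIFO — newest first]: 334 @ $19.00 + 289 @ $19.50 + 29 @ $23.00 = $12,648.50
Ending inventory: 58 @ $21.05 + 250 @ $23.00 = $6,970.90
Check: goods available $19,619.40 = COGS $12,648.50 + ending $6,970.90

COGS = $12,648.50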